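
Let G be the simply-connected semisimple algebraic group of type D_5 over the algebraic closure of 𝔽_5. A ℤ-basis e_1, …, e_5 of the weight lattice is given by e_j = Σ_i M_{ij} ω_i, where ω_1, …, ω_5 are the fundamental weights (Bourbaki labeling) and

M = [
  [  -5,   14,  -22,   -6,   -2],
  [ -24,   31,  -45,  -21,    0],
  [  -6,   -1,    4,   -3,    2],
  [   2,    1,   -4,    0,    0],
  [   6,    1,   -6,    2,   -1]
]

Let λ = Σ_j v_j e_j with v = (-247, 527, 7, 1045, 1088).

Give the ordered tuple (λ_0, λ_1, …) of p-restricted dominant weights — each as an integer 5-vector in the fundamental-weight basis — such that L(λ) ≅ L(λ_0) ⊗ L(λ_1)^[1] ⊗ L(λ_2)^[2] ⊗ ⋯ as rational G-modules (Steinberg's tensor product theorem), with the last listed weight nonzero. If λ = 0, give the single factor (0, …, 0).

((3, 0, 4, 0, 0), (2, 1, 4, 1, 1))

Change of basis e → ω: c = M·v where v = (-247, 527, 7, 1045, 1088):
  c_1 = (-5)·(-247) + 14·527 + (-22)·(7) + (-6)·(1045) + (-2)·(1088) = 13
  c_2 = (-24)·(-247) + 31·527 + (-45)·(7) + (-21)·(1045) + 0·1088 = 5
  c_3 = (-6)·(-247) + (-1)·(527) + 4·7 + (-3)·(1045) + 2·1088 = 24
  c_4 = (2)·(-247) + 1·527 + (-4)·(7) + 0·1045 + 0·1088 = 5
  c_5 = (6)·(-247) + 1·527 + (-6)·(7) + 2·1045 + (-1)·(1088) = 5
Writing each c_i in base p = 5:
  c_1 = 13 = 3·5^0 + 2·5^1
  c_2 = 5 = 0·5^0 + 1·5^1
  c_3 = 24 = 4·5^0 + 4·5^1
  c_4 = 5 = 0·5^0 + 1·5^1
  c_5 = 5 = 0·5^0 + 1·5^1
Factor λ_0 = (3, 0, 4, 0, 0)
Factor λ_1 = (2, 1, 4, 1, 1)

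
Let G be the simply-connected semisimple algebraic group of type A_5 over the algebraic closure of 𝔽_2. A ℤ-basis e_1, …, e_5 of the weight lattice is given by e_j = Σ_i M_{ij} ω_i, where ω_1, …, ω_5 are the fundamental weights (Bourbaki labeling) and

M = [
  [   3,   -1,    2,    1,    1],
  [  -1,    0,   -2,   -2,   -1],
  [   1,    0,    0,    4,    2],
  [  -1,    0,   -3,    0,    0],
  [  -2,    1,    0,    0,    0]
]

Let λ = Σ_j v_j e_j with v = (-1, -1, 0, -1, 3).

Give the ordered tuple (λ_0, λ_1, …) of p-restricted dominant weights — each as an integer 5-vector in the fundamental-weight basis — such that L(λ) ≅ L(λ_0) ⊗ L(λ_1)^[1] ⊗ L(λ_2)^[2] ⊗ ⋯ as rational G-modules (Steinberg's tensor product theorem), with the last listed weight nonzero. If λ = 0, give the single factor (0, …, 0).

((0, 0, 1, 1, 1),)

ω-coordinates c = M·v, v = (-1, -1, 0, -1, 3):
  c_1 = 3*-1 + -1*-1 + 2*0 + 1*-1 + 1*3 = 0
  c_2 = -1*-1 + 0*-1 + -2*0 + -2*-1 + -1*3 = 0
  c_3 = 1*-1 + 0*-1 + 0*0 + 4*-1 + 2*3 = 1
  c_4 = -1*-1 + 0*-1 + -3*0 + 0*-1 + 0*3 = 1
  c_5 = -2*-1 + 1*-1 + 0*0 + 0*-1 + 0*3 = 1
Base-2 expansion of each c_i:
  c_1 = 0
  c_2 = 0
  c_3 = 1 = 1·2^0
  c_4 = 1 = 1·2^0
  c_5 = 1 = 1·2^0
Factor λ_0 = (0, 0, 1, 1, 1)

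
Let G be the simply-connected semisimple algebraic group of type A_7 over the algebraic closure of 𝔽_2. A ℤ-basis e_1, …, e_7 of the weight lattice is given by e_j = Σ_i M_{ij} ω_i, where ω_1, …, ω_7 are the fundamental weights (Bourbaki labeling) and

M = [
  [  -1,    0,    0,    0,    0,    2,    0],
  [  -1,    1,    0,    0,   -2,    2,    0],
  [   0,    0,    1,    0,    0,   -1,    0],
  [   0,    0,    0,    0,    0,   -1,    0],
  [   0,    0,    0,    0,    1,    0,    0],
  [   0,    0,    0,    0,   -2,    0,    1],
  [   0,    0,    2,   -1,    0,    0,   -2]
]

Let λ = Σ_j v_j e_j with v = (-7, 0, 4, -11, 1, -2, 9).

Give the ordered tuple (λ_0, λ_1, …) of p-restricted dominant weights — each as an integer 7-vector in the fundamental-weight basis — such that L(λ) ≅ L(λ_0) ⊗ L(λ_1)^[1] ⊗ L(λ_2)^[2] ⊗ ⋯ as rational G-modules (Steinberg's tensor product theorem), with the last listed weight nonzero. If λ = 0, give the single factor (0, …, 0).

((1, 1, 0, 0, 1, 1, 1), (1, 0, 1, 1, 0, 1, 0), (0, 0, 1, 0, 0, 1, 0))

ω-coordinates c = M·v, v = (-7, 0, 4, -11, 1, -2, 9):
  c_1 = (-1)·(-7) + (0)·(0) + (0)·(4) + (0)·(-11) + (0)·(1) + (2)·(-2) + (0)·(9) = 3
  c_2 = (-1)·(-7) + (1)·(0) + (0)·(4) + (0)·(-11) + (-2)·(1) + (2)·(-2) + (0)·(9) = 1
  c_3 = (0)·(-7) + (0)·(0) + (1)·(4) + (0)·(-11) + (0)·(1) + (-1)·(-2) + (0)·(9) = 6
  c_4 = (0)·(-7) + (0)·(0) + (0)·(4) + (0)·(-11) + (0)·(1) + (-1)·(-2) + (0)·(9) = 2
  c_5 = (0)·(-7) + (0)·(0) + (0)·(4) + (0)·(-11) + (1)·(1) + (0)·(-2) + (0)·(9) = 1
  c_6 = (0)·(-7) + (0)·(0) + (0)·(4) + (0)·(-11) + (-2)·(1) + (0)·(-2) + (1)·(9) = 7
  c_7 = (0)·(-7) + (0)·(0) + (2)·(4) + (-1)·(-11) + (0)·(1) + (0)·(-2) + (-2)·(9) = 1
Expand coordinatewise in base 2:
  c_1 = 3 = 1·2^0 + 1·2^1
  c_2 = 1 = 1·2^0
  c_3 = 6 = 0·2^0 + 1·2^1 + 1·2^2
  c_4 = 2 = 0·2^0 + 1·2^1
  c_5 = 1 = 1·2^0
  c_6 = 7 = 1·2^0 + 1·2^1 + 1·2^2
  c_7 = 1 = 1·2^0
λ_0 = (1, 1, 0, 0, 1, 1, 1)
λ_1 = (1, 0, 1, 1, 0, 1, 0)
λ_2 = (0, 0, 1, 0, 0, 1, 0)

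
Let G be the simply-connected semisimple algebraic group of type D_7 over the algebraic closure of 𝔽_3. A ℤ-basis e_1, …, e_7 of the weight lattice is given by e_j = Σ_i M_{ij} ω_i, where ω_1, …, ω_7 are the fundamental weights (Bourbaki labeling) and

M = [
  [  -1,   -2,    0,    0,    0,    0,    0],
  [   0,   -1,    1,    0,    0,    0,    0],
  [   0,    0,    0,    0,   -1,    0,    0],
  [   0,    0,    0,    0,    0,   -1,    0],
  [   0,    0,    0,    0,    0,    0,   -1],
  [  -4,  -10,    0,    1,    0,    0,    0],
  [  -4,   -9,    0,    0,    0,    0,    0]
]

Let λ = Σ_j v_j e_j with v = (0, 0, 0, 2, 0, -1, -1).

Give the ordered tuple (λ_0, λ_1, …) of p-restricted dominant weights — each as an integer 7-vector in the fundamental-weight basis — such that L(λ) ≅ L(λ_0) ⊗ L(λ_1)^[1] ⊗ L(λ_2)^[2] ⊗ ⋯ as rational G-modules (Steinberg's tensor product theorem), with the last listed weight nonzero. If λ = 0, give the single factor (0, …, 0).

In the fundamental-weight basis, λ has coordinates c = M·v (v = (0, 0, 0, 2, 0, -1, -1)):
  c_1 = (-1)·(0) + (-2)·(0) + 0·0 + 0·2 + 0·0 + (0)·(-1) + (0)·(-1) = 0
  c_2 = 0·0 + (-1)·(0) + 1·0 + 0·2 + 0·0 + (0)·(-1) + (0)·(-1) = 0
  c_3 = 0·0 + 0·0 + 0·0 + 0·2 + (-1)·(0) + (0)·(-1) + (0)·(-1) = 0
  c_4 = 0·0 + 0·0 + 0·0 + 0·2 + 0·0 + (-1)·(-1) + (0)·(-1) = 1
  c_5 = 0·0 + 0·0 + 0·0 + 0·2 + 0·0 + (0)·(-1) + (-1)·(-1) = 1
  c_6 = (-4)·(0) + (-10)·(0) + 0·0 + 1·2 + 0·0 + (0)·(-1) + (0)·(-1) = 2
  c_7 = (-4)·(0) + (-9)·(0) + 0·0 + 0·2 + 0·0 + (0)·(-1) + (0)·(-1) = 0
p = 3; digits c_i = Σ_j d_{ij}·3^j, 0 ≤ d_{ij} < 3:
  c_1 = 0
  c_2 = 0
  c_3 = 0
  c_4 = 1 = 1·3^0
  c_5 = 1 = 1·3^0
  c_6 = 2 = 2·3^0
  c_7 = 0
Factor λ_0 = (0, 0, 0, 1, 1, 2, 0)

((0, 0, 0, 1, 1, 2, 0),)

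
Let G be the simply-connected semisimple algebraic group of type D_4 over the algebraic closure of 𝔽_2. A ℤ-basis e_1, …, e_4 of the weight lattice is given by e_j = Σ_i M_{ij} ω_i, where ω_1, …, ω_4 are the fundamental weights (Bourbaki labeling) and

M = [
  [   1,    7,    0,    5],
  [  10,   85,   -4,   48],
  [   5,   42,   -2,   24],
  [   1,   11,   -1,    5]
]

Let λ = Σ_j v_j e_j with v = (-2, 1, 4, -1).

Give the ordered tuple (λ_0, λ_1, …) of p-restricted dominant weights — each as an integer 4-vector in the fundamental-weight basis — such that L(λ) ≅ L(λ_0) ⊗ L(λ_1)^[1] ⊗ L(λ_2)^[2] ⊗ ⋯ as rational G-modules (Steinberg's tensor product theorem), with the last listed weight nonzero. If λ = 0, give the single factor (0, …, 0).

Change of basis e → ω: c = M·v where v = (-2, 1, 4, -1):
  c_1 = (1)·(-2) + 7·1 + 0·4 + (5)·(-1) = 0
  c_2 = (10)·(-2) + 85·1 + (-4)·(4) + (48)·(-1) = 1
  c_3 = (5)·(-2) + 42·1 + (-2)·(4) + (24)·(-1) = 0
  c_4 = (1)·(-2) + 11·1 + (-1)·(4) + (5)·(-1) = 0
Base-2 expansion of each c_i:
  c_1 = 0
  c_2 = 1 = 1·2^0
  c_3 = 0
  c_4 = 0
p-restricted factor λ_0 = (0, 1, 0, 0)

((0, 1, 0, 0),)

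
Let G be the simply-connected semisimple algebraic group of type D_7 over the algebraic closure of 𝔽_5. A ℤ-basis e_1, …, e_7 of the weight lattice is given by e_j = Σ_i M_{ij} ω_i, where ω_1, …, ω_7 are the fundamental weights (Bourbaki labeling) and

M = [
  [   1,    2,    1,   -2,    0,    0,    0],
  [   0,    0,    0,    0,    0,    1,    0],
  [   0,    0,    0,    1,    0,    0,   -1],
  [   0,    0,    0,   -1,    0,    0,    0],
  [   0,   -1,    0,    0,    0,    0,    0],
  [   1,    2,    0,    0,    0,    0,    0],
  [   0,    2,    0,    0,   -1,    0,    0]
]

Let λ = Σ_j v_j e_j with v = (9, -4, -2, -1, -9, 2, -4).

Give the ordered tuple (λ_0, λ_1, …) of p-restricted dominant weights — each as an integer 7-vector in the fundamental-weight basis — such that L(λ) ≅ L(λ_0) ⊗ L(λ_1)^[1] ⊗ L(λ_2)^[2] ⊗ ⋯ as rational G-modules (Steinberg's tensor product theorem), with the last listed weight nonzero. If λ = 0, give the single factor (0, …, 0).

Converting to the ω-basis (c_i = row i of M dotted with v = (9, -4, -2, -1, -9, 2, -4)):
  c_1 = (1)·(9) + (2)·(-4) + (1)·(-2) + (-2)·(-1) + (0)·(-9) + (0)·(2) + (0)·(-4) = 1
  c_2 = (0)·(9) + (0)·(-4) + (0)·(-2) + (0)·(-1) + (0)·(-9) + (1)·(2) + (0)·(-4) = 2
  c_3 = (0)·(9) + (0)·(-4) + (0)·(-2) + (1)·(-1) + (0)·(-9) + (0)·(2) + (-1)·(-4) = 3
  c_4 = (0)·(9) + (0)·(-4) + (0)·(-2) + (-1)·(-1) + (0)·(-9) + (0)·(2) + (0)·(-4) = 1
  c_5 = (0)·(9) + (-1)·(-4) + (0)·(-2) + (0)·(-1) + (0)·(-9) + (0)·(2) + (0)·(-4) = 4
  c_6 = (1)·(9) + (2)·(-4) + (0)·(-2) + (0)·(-1) + (0)·(-9) + (0)·(2) + (0)·(-4) = 1
  c_7 = (0)·(9) + (2)·(-4) + (0)·(-2) + (0)·(-1) + (-1)·(-9) + (0)·(2) + (0)·(-4) = 1
p = 5; digits c_i = Σ_j d_{ij}·5^j, 0 ≤ d_{ij} < 5:
  c_1 = 1 = 1·5^0
  c_2 = 2 = 2·5^0
  c_3 = 3 = 3·5^0
  c_4 = 1 = 1·5^0
  c_5 = 4 = 4·5^0
  c_6 = 1 = 1·5^0
  c_7 = 1 = 1·5^0
p-restricted factor λ_0 = (1, 2, 3, 1, 4, 1, 1)

((1, 2, 3, 1, 4, 1, 1),)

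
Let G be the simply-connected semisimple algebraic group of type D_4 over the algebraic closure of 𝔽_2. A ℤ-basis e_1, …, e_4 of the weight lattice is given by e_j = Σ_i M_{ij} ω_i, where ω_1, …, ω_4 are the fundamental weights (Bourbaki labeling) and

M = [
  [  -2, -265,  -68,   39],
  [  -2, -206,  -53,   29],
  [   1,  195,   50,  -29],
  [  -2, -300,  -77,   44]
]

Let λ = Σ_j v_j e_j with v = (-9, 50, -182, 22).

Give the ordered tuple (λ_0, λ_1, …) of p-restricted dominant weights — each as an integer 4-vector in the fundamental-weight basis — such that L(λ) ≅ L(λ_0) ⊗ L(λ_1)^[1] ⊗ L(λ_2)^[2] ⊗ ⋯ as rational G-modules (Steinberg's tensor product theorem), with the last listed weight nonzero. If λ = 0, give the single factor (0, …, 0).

Change of basis e → ω: c = M·v where v = (-9, 50, -182, 22):
  c_1 = -2*-9 + -265*50 + -68*-182 + 39*22 = 2
  c_2 = -2*-9 + -206*50 + -53*-182 + 29*22 = 2
  c_3 = 1*-9 + 195*50 + 50*-182 + -29*22 = 3
  c_4 = -2*-9 + -300*50 + -77*-182 + 44*22 = 0
Writing each c_i in base p = 2:
  c_1 = 2 = 0·2^0 + 1·2^1
  c_2 = 2 = 0·2^0 + 1·2^1
  c_3 = 3 = 1·2^0 + 1·2^1
  c_4 = 0
λ_0 = (0, 0, 1, 0)
λ_1 = (1, 1, 1, 0)

((0, 0, 1, 0), (1, 1, 1, 0))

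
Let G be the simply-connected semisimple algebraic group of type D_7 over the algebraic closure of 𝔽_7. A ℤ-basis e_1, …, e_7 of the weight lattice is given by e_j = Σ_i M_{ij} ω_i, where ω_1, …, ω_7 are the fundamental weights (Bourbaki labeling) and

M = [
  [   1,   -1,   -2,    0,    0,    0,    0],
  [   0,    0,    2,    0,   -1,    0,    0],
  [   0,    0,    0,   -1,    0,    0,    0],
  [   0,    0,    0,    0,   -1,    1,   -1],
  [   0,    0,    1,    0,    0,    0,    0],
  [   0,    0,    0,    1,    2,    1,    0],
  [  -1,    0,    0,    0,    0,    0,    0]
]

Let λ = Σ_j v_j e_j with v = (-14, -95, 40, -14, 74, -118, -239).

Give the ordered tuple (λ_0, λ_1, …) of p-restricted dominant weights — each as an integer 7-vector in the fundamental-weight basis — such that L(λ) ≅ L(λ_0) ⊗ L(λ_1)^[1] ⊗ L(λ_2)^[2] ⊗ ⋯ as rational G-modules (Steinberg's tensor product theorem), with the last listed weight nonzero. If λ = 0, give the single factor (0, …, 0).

In the fundamental-weight basis, λ has coordinates c = M·v (v = (-14, -95, 40, -14, 74, -118, -239)):
  c_1 = (1)·(-14) + (-1)·(-95) + (-2)·(40) + (0)·(-14) + (0)·(74) + (0)·(-118) + (0)·(-239) = 1
  c_2 = (0)·(-14) + (0)·(-95) + (2)·(40) + (0)·(-14) + (-1)·(74) + (0)·(-118) + (0)·(-239) = 6
  c_3 = (0)·(-14) + (0)·(-95) + (0)·(40) + (-1)·(-14) + (0)·(74) + (0)·(-118) + (0)·(-239) = 14
  c_4 = (0)·(-14) + (0)·(-95) + (0)·(40) + (0)·(-14) + (-1)·(74) + (1)·(-118) + (-1)·(-239) = 47
  c_5 = (0)·(-14) + (0)·(-95) + (1)·(40) + (0)·(-14) + (0)·(74) + (0)·(-118) + (0)·(-239) = 40
  c_6 = (0)·(-14) + (0)·(-95) + (0)·(40) + (1)·(-14) + (2)·(74) + (1)·(-118) + (0)·(-239) = 16
  c_7 = (-1)·(-14) + (0)·(-95) + (0)·(40) + (0)·(-14) + (0)·(74) + (0)·(-118) + (0)·(-239) = 14
Writing each c_i in base p = 7:
  c_1 = 1 = 1·7^0
  c_2 = 6 = 6·7^0
  c_3 = 14 = 0·7^0 + 2·7^1
  c_4 = 47 = 5·7^0 + 6·7^1
  c_5 = 40 = 5·7^0 + 5·7^1
  c_6 = 16 = 2·7^0 + 2·7^1
  c_7 = 14 = 0·7^0 + 2·7^1
p-restricted factor λ_0 = (1, 6, 0, 5, 5, 2, 0)
p-restricted factor λ_1 = (0, 0, 2, 6, 5, 2, 2)

((1, 6, 0, 5, 5, 2, 0), (0, 0, 2, 6, 5, 2, 2))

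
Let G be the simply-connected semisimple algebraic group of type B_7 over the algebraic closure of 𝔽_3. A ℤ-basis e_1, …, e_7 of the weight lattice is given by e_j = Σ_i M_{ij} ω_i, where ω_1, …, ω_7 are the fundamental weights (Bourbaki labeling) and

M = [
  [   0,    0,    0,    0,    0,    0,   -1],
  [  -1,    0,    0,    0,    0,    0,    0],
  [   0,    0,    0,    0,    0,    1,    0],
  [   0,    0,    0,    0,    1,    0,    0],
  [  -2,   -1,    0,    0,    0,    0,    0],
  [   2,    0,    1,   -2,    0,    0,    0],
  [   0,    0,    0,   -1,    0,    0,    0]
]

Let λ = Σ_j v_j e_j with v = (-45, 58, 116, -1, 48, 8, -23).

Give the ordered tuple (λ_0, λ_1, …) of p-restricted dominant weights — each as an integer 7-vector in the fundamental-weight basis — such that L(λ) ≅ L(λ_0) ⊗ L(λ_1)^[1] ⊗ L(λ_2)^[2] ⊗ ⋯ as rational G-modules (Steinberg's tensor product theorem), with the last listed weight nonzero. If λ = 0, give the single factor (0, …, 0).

ω-coordinates c = M·v, v = (-45, 58, 116, -1, 48, 8, -23):
  c_1 = (0)·(-45) + 0·58 + 0·116 + (0)·(-1) + 0·48 + 0·8 + (-1)·(-23) = 23
  c_2 = (-1)·(-45) + 0·58 + 0·116 + (0)·(-1) + 0·48 + 0·8 + (0)·(-23) = 45
  c_3 = (0)·(-45) + 0·58 + 0·116 + (0)·(-1) + 0·48 + 1·8 + (0)·(-23) = 8
  c_4 = (0)·(-45) + 0·58 + 0·116 + (0)·(-1) + 1·48 + 0·8 + (0)·(-23) = 48
  c_5 = (-2)·(-45) + (-1)·(58) + 0·116 + (0)·(-1) + 0·48 + 0·8 + (0)·(-23) = 32
  c_6 = (2)·(-45) + 0·58 + 1·116 + (-2)·(-1) + 0·48 + 0·8 + (0)·(-23) = 28
  c_7 = (0)·(-45) + 0·58 + 0·116 + (-1)·(-1) + 0·48 + 0·8 + (0)·(-23) = 1
Writing each c_i in base p = 3:
  c_1 = 23 = 2·3^0 + 1·3^1 + 2·3^2
  c_2 = 45 = 0·3^0 + 0·3^1 + 2·3^2 + 1·3^3
  c_3 = 8 = 2·3^0 + 2·3^1
  c_4 = 48 = 0·3^0 + 1·3^1 + 2·3^2 + 1·3^3
  c_5 = 32 = 2·3^0 + 1·3^1 + 0·3^2 + 1·3^3
  c_6 = 28 = 1·3^0 + 0·3^1 + 0·3^2 + 1·3^3
  c_7 = 1 = 1·3^0
Factor λ_0 = (2, 0, 2, 0, 2, 1, 1)
Factor λ_1 = (1, 0, 2, 1, 1, 0, 0)
Factor λ_2 = (2, 2, 0, 2, 0, 0, 0)
Factor λ_3 = (0, 1, 0, 1, 1, 1, 0)

((2, 0, 2, 0, 2, 1, 1), (1, 0, 2, 1, 1, 0, 0), (2, 2, 0, 2, 0, 0, 0), (0, 1, 0, 1, 1, 1, 0))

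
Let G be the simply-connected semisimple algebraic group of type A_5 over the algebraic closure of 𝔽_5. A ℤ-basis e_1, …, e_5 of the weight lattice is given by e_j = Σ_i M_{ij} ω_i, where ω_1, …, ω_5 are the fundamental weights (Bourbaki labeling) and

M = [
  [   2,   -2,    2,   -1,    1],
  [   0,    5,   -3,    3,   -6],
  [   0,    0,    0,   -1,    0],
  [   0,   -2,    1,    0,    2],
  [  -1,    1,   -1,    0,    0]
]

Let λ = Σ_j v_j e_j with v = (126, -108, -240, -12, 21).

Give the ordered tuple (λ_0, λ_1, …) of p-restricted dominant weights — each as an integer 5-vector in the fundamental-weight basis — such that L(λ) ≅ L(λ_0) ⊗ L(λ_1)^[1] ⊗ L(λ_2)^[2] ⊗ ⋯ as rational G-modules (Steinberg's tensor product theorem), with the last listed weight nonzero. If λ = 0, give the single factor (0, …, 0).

((1, 3, 2, 3, 1), (4, 3, 2, 3, 1))

Converting to the ω-basis (c_i = row i of M dotted with v = (126, -108, -240, -12, 21)):
  c_1 = 2*126 + -2*-108 + 2*-240 + -1*-12 + 1*21 = 21
  c_2 = 0*126 + 5*-108 + -3*-240 + 3*-12 + -6*21 = 18
  c_3 = 0*126 + 0*-108 + 0*-240 + -1*-12 + 0*21 = 12
  c_4 = 0*126 + -2*-108 + 1*-240 + 0*-12 + 2*21 = 18
  c_5 = -1*126 + 1*-108 + -1*-240 + 0*-12 + 0*21 = 6
Expand coordinatewise in base 5:
  c_1 = 21 = 1·5^0 + 4·5^1
  c_2 = 18 = 3·5^0 + 3·5^1
  c_3 = 12 = 2·5^0 + 2·5^1
  c_4 = 18 = 3·5^0 + 3·5^1
  c_5 = 6 = 1·5^0 + 1·5^1
p-restricted factor λ_0 = (1, 3, 2, 3, 1)
p-restricted factor λ_1 = (4, 3, 2, 3, 1)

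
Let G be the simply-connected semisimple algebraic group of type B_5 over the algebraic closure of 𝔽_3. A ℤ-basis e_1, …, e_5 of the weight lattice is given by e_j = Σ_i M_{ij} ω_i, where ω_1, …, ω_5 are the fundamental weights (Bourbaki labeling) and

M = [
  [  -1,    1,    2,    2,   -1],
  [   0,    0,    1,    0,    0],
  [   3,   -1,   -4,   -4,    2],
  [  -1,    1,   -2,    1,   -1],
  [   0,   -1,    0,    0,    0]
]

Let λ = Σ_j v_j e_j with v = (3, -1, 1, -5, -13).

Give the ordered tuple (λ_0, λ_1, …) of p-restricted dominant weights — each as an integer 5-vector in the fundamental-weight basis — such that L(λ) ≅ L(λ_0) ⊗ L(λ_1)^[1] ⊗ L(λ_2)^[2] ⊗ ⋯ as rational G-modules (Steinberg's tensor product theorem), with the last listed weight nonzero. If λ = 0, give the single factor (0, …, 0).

ω-coordinates c = M·v, v = (3, -1, 1, -5, -13):
  c_1 = -1*3 + 1*-1 + 2*1 + 2*-5 + -1*-13 = 1
  c_2 = 0*3 + 0*-1 + 1*1 + 0*-5 + 0*-13 = 1
  c_3 = 3*3 + -1*-1 + -4*1 + -4*-5 + 2*-13 = 0
  c_4 = -1*3 + 1*-1 + -2*1 + 1*-5 + -1*-13 = 2
  c_5 = 0*3 + -1*-1 + 0*1 + 0*-5 + 0*-13 = 1
p = 3; digits c_i = Σ_j d_{ij}·3^j, 0 ≤ d_{ij} < 3:
  c_1 = 1 = 1·3^0
  c_2 = 1 = 1·3^0
  c_3 = 0
  c_4 = 2 = 2·3^0
  c_5 = 1 = 1·3^0
p-restricted factor λ_0 = (1, 1, 0, 2, 1)

((1, 1, 0, 2, 1),)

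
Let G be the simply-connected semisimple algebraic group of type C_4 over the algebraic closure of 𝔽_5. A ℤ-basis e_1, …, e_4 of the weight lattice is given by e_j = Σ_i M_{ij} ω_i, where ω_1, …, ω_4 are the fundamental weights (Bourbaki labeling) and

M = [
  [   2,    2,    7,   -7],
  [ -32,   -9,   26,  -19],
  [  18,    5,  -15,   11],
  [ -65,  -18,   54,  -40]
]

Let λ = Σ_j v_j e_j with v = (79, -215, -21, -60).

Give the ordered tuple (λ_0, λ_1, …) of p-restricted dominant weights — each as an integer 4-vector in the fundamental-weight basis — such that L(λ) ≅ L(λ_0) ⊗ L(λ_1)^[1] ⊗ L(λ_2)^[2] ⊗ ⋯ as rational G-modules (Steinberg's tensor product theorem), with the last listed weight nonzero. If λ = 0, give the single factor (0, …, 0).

In the fundamental-weight basis, λ has coordinates c = M·v (v = (79, -215, -21, -60)):
  c_1 = 2·79 + (2)·(-215) + (7)·(-21) + (-7)·(-60) = 1
  c_2 = (-32)·(79) + (-9)·(-215) + (26)·(-21) + (-19)·(-60) = 1
  c_3 = 18·79 + (5)·(-215) + (-15)·(-21) + (11)·(-60) = 2
  c_4 = (-65)·(79) + (-18)·(-215) + (54)·(-21) + (-40)·(-60) = 1
p = 5; digits c_i = Σ_j d_{ij}·5^j, 0 ≤ d_{ij} < 5:
  c_1 = 1 = 1·5^0
  c_2 = 1 = 1·5^0
  c_3 = 2 = 2·5^0
  c_4 = 1 = 1·5^0
p-restricted factor λ_0 = (1, 1, 2, 1)

((1, 1, 2, 1),)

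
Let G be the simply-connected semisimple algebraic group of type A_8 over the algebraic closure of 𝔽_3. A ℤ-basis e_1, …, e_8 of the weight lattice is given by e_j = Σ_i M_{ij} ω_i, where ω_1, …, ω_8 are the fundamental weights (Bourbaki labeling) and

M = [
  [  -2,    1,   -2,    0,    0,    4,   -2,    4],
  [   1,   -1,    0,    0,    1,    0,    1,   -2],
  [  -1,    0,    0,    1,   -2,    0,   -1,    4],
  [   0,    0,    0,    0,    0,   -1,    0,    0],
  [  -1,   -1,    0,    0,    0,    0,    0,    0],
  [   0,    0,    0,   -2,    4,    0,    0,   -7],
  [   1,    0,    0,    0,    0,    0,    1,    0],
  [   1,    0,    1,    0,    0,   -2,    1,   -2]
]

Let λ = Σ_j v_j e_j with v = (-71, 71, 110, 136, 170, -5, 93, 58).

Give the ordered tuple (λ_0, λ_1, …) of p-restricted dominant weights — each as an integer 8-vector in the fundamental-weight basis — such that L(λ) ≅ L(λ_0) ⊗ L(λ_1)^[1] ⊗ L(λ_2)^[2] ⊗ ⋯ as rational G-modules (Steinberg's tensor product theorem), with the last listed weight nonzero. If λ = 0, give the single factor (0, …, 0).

((1, 2, 0, 2, 0, 2, 1, 2), (0, 1, 2, 1, 0, 0, 1, 2), (2, 0, 0, 0, 0, 0, 2, 2))

In the fundamental-weight basis, λ has coordinates c = M·v (v = (-71, 71, 110, 136, 170, -5, 93, 58)):
  c_1 = (-2)·(-71) + (1)·(71) + (-2)·(110) + (0)·(136) + (0)·(170) + (4)·(-5) + (-2)·(93) + (4)·(58) = 19
  c_2 = (1)·(-71) + (-1)·(71) + (0)·(110) + (0)·(136) + (1)·(170) + (0)·(-5) + (1)·(93) + (-2)·(58) = 5
  c_3 = (-1)·(-71) + (0)·(71) + (0)·(110) + (1)·(136) + (-2)·(170) + (0)·(-5) + (-1)·(93) + (4)·(58) = 6
  c_4 = (0)·(-71) + (0)·(71) + (0)·(110) + (0)·(136) + (0)·(170) + (-1)·(-5) + (0)·(93) + (0)·(58) = 5
  c_5 = (-1)·(-71) + (-1)·(71) + (0)·(110) + (0)·(136) + (0)·(170) + (0)·(-5) + (0)·(93) + (0)·(58) = 0
  c_6 = (0)·(-71) + (0)·(71) + (0)·(110) + (-2)·(136) + (4)·(170) + (0)·(-5) + (0)·(93) + (-7)·(58) = 2
  c_7 = (1)·(-71) + (0)·(71) + (0)·(110) + (0)·(136) + (0)·(170) + (0)·(-5) + (1)·(93) + (0)·(58) = 22
  c_8 = (1)·(-71) + (0)·(71) + (1)·(110) + (0)·(136) + (0)·(170) + (-2)·(-5) + (1)·(93) + (-2)·(58) = 26
Writing each c_i in base p = 3:
  c_1 = 19 = 1·3^0 + 0·3^1 + 2·3^2
  c_2 = 5 = 2·3^0 + 1·3^1
  c_3 = 6 = 0·3^0 + 2·3^1
  c_4 = 5 = 2·3^0 + 1·3^1
  c_5 = 0
  c_6 = 2 = 2·3^0
  c_7 = 22 = 1·3^0 + 1·3^1 + 2·3^2
  c_8 = 26 = 2·3^0 + 2·3^1 + 2·3^2
p-restricted factor λ_0 = (1, 2, 0, 2, 0, 2, 1, 2)
p-restricted factor λ_1 = (0, 1, 2, 1, 0, 0, 1, 2)
p-restricted factor λ_2 = (2, 0, 0, 0, 0, 0, 2, 2)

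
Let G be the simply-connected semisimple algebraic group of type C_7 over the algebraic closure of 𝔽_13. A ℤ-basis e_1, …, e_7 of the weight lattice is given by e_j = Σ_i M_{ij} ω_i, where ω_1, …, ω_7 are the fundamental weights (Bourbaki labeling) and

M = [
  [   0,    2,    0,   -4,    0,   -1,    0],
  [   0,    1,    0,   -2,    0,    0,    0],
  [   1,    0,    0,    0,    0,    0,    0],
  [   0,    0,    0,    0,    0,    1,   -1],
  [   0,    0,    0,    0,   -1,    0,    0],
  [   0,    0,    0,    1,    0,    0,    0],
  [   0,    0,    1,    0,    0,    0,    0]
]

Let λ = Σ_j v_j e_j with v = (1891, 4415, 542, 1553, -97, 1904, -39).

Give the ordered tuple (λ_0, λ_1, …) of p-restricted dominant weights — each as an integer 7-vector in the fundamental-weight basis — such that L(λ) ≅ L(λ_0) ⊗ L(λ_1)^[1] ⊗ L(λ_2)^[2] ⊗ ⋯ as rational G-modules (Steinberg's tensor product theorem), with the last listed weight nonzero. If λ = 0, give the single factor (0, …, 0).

Converting to the ω-basis (c_i = row i of M dotted with v = (1891, 4415, 542, 1553, -97, 1904, -39)):
  c_1 = 0·1891 + 2·4415 + 0·542 + (-4)·(1553) + (0)·(-97) + (-1)·(1904) + (0)·(-39) = 714
  c_2 = 0·1891 + 1·4415 + 0·542 + (-2)·(1553) + (0)·(-97) + 0·1904 + (0)·(-39) = 1309
  c_3 = 1·1891 + 0·4415 + 0·542 + 0·1553 + (0)·(-97) + 0·1904 + (0)·(-39) = 1891
  c_4 = 0·1891 + 0·4415 + 0·542 + 0·1553 + (0)·(-97) + 1·1904 + (-1)·(-39) = 1943
  c_5 = 0·1891 + 0·4415 + 0·542 + 0·1553 + (-1)·(-97) + 0·1904 + (0)·(-39) = 97
  c_6 = 0·1891 + 0·4415 + 0·542 + 1·1553 + (0)·(-97) + 0·1904 + (0)·(-39) = 1553
  c_7 = 0·1891 + 0·4415 + 1·542 + 0·1553 + (0)·(-97) + 0·1904 + (0)·(-39) = 542
Base-13 expansion of each c_i:
  c_1 = 714 = 12·13^0 + 2·13^1 + 4·13^2
  c_2 = 1309 = 9·13^0 + 9·13^1 + 7·13^2
  c_3 = 1891 = 6·13^0 + 2·13^1 + 11·13^2
  c_4 = 1943 = 6·13^0 + 6·13^1 + 11·13^2
  c_5 = 97 = 6·13^0 + 7·13^1
  c_6 = 1553 = 6·13^0 + 2·13^1 + 9·13^2
  c_7 = 542 = 9·13^0 + 2·13^1 + 3·13^2
Factor λ_0 = (12, 9, 6, 6, 6, 6, 9)
Factor λ_1 = (2, 9, 2, 6, 7, 2, 2)
Factor λ_2 = (4, 7, 11, 11, 0, 9, 3)

((12, 9, 6, 6, 6, 6, 9), (2, 9, 2, 6, 7, 2, 2), (4, 7, 11, 11, 0, 9, 3))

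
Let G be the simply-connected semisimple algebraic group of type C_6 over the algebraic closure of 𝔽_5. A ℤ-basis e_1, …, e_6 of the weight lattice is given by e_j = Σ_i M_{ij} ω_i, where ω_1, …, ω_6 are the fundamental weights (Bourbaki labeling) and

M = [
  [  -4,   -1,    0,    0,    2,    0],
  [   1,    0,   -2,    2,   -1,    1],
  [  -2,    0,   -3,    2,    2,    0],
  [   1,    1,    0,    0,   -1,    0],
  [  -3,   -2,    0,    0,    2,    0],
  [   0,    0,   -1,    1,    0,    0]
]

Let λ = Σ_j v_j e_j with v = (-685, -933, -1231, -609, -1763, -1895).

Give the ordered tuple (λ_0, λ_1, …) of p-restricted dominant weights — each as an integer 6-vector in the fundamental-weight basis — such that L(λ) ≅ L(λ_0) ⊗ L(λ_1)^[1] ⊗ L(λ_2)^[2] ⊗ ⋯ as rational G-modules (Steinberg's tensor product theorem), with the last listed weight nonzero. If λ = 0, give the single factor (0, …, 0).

Converting to the ω-basis (c_i = row i of M dotted with v = (-685, -933, -1231, -609, -1763, -1895)):
  c_1 = -4*-685 + -1*-933 + 0*-1231 + 0*-609 + 2*-1763 + 0*-1895 = 147
  c_2 = 1*-685 + 0*-933 + -2*-1231 + 2*-609 + -1*-1763 + 1*-1895 = 427
  c_3 = -2*-685 + 0*-933 + -3*-1231 + 2*-609 + 2*-1763 + 0*-1895 = 319
  c_4 = 1*-685 + 1*-933 + 0*-1231 + 0*-609 + -1*-1763 + 0*-1895 = 145
  c_5 = -3*-685 + -2*-933 + 0*-1231 + 0*-609 + 2*-1763 + 0*-1895 = 395
  c_6 = 0*-685 + 0*-933 + -1*-1231 + 1*-609 + 0*-1763 + 0*-1895 = 622
Writing each c_i in base p = 5:
  c_1 = 147 = 2·5^0 + 4·5^1 + 0·5^2 + 1·5^3
  c_2 = 427 = 2·5^0 + 0·5^1 + 2·5^2 + 3·5^3
  c_3 = 319 = 4·5^0 + 3·5^1 + 2·5^2 + 2·5^3
  c_4 = 145 = 0·5^0 + 4·5^1 + 0·5^2 + 1·5^3
  c_5 = 395 = 0·5^0 + 4·5^1 + 0·5^2 + 3·5^3
  c_6 = 622 = 2·5^0 + 4·5^1 + 4·5^2 + 4·5^3
λ_0 = (2, 2, 4, 0, 0, 2)
λ_1 = (4, 0, 3, 4, 4, 4)
λ_2 = (0, 2, 2, 0, 0, 4)
λ_3 = (1, 3, 2, 1, 3, 4)

((2, 2, 4, 0, 0, 2), (4, 0, 3, 4, 4, 4), (0, 2, 2, 0, 0, 4), (1, 3, 2, 1, 3, 4))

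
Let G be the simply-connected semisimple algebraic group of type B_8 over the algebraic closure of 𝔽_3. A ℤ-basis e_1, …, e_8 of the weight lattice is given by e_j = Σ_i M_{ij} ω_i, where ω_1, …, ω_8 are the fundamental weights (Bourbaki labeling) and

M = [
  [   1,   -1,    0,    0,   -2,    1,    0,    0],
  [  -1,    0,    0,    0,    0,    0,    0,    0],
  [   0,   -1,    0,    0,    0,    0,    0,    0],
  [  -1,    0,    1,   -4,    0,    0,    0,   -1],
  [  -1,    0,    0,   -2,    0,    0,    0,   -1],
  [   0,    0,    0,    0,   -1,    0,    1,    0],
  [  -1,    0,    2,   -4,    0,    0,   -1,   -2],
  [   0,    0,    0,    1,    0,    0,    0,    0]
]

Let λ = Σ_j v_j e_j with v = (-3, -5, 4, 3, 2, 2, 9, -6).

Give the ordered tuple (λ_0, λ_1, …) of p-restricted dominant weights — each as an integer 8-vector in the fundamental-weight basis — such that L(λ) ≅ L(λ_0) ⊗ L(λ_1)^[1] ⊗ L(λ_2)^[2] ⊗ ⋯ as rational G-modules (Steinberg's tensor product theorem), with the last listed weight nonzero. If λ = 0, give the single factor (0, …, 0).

((0, 0, 2, 1, 0, 1, 2, 0), (0, 1, 1, 0, 1, 2, 0, 1))

Change of basis e → ω: c = M·v where v = (-3, -5, 4, 3, 2, 2, 9, -6):
  c_1 = (1)·(-3) + (-1)·(-5) + 0·4 + 0·3 + (-2)·(2) + 1·2 + 0·9 + (0)·(-6) = 0
  c_2 = (-1)·(-3) + (0)·(-5) + 0·4 + 0·3 + 0·2 + 0·2 + 0·9 + (0)·(-6) = 3
  c_3 = (0)·(-3) + (-1)·(-5) + 0·4 + 0·3 + 0·2 + 0·2 + 0·9 + (0)·(-6) = 5
  c_4 = (-1)·(-3) + (0)·(-5) + 1·4 + (-4)·(3) + 0·2 + 0·2 + 0·9 + (-1)·(-6) = 1
  c_5 = (-1)·(-3) + (0)·(-5) + 0·4 + (-2)·(3) + 0·2 + 0·2 + 0·9 + (-1)·(-6) = 3
  c_6 = (0)·(-3) + (0)·(-5) + 0·4 + 0·3 + (-1)·(2) + 0·2 + 1·9 + (0)·(-6) = 7
  c_7 = (-1)·(-3) + (0)·(-5) + 2·4 + (-4)·(3) + 0·2 + 0·2 + (-1)·(9) + (-2)·(-6) = 2
  c_8 = (0)·(-3) + (0)·(-5) + 0·4 + 1·3 + 0·2 + 0·2 + 0·9 + (0)·(-6) = 3
Writing each c_i in base p = 3:
  c_1 = 0
  c_2 = 3 = 0·3^0 + 1·3^1
  c_3 = 5 = 2·3^0 + 1·3^1
  c_4 = 1 = 1·3^0
  c_5 = 3 = 0·3^0 + 1·3^1
  c_6 = 7 = 1·3^0 + 2·3^1
  c_7 = 2 = 2·3^0
  c_8 = 3 = 0·3^0 + 1·3^1
Factor λ_0 = (0, 0, 2, 1, 0, 1, 2, 0)
Factor λ_1 = (0, 1, 1, 0, 1, 2, 0, 1)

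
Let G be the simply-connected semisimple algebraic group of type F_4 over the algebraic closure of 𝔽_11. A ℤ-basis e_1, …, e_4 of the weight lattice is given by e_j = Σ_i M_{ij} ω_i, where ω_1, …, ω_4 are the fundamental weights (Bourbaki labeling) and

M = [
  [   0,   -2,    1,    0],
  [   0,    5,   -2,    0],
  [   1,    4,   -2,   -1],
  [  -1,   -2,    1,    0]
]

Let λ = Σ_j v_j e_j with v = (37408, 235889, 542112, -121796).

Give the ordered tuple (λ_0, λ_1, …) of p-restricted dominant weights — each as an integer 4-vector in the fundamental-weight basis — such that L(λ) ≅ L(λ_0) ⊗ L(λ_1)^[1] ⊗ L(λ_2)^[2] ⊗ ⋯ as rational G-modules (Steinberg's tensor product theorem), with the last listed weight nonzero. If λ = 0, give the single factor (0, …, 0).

In the fundamental-weight basis, λ has coordinates c = M·v (v = (37408, 235889, 542112, -121796)):
  c_1 = (0)·(37408) + (-2)·(235889) + (1)·(542112) + (0)·(-121796) = 70334
  c_2 = (0)·(37408) + (5)·(235889) + (-2)·(542112) + (0)·(-121796) = 95221
  c_3 = (1)·(37408) + (4)·(235889) + (-2)·(542112) + (-1)·(-121796) = 18536
  c_4 = (-1)·(37408) + (-2)·(235889) + (1)·(542112) + (0)·(-121796) = 32926
p = 11; digits c_i = Σ_j d_{ij}·11^j, 0 ≤ d_{ij} < 11:
  c_1 = 70334 = 0·11^0 + 3·11^1 + 9·11^2 + 8·11^3 + 4·11^4
  c_2 = 95221 = 5·11^0 + 10·11^1 + 5·11^2 + 5·11^3 + 6·11^4
  c_3 = 18536 = 1·11^0 + 2·11^1 + 10·11^2 + 2·11^3 + 1·11^4
  c_4 = 32926 = 3·11^0 + 1·11^1 + 8·11^2 + 2·11^3 + 2·11^4
p-restricted factor λ_0 = (0, 5, 1, 3)
p-restricted factor λ_1 = (3, 10, 2, 1)
p-restricted factor λ_2 = (9, 5, 10, 8)
p-restricted factor λ_3 = (8, 5, 2, 2)
p-restricted factor λ_4 = (4, 6, 1, 2)

((0, 5, 1, 3), (3, 10, 2, 1), (9, 5, 10, 8), (8, 5, 2, 2), (4, 6, 1, 2))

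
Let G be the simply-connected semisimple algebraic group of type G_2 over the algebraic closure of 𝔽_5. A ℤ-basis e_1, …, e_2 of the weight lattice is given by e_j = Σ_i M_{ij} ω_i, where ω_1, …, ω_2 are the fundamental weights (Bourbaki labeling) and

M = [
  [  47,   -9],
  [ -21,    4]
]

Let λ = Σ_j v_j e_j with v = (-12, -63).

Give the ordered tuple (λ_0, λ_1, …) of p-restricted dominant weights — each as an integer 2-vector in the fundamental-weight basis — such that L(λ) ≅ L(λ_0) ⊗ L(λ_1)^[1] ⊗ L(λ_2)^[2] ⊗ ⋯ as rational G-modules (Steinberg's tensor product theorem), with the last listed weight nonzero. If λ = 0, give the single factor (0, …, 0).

((3, 0),)

ω-coordinates c = M·v, v = (-12, -63):
  c_1 = (47)·(-12) + (-9)·(-63) = 3
  c_2 = (-21)·(-12) + (4)·(-63) = 0
Writing each c_i in base p = 5:
  c_1 = 3 = 3·5^0
  c_2 = 0
λ_0 = (3, 0)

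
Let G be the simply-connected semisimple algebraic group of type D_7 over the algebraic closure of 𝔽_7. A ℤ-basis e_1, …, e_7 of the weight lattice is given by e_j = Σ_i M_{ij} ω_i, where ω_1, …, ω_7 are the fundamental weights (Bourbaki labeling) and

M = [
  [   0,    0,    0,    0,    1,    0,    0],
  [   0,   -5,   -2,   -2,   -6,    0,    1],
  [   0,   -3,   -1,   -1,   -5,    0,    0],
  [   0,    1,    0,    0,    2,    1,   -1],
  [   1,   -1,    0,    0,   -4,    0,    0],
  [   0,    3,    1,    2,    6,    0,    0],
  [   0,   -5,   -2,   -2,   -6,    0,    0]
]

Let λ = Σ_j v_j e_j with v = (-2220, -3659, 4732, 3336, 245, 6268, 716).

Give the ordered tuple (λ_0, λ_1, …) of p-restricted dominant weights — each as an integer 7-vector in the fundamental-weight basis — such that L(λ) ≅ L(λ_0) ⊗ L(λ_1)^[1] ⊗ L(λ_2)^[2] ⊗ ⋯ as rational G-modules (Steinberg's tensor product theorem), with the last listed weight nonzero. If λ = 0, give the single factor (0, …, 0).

In the fundamental-weight basis, λ has coordinates c = M·v (v = (-2220, -3659, 4732, 3336, 245, 6268, 716)):
  c_1 = (0)·(-2220) + (0)·(-3659) + (0)·(4732) + (0)·(3336) + (1)·(245) + (0)·(6268) + (0)·(716) = 245
  c_2 = (0)·(-2220) + (-5)·(-3659) + (-2)·(4732) + (-2)·(3336) + (-6)·(245) + (0)·(6268) + (1)·(716) = 1405
  c_3 = (0)·(-2220) + (-3)·(-3659) + (-1)·(4732) + (-1)·(3336) + (-5)·(245) + (0)·(6268) + (0)·(716) = 1684
  c_4 = (0)·(-2220) + (1)·(-3659) + (0)·(4732) + (0)·(3336) + (2)·(245) + (1)·(6268) + (-1)·(716) = 2383
  c_5 = (1)·(-2220) + (-1)·(-3659) + (0)·(4732) + (0)·(3336) + (-4)·(245) + (0)·(6268) + (0)·(716) = 459
  c_6 = (0)·(-2220) + (3)·(-3659) + (1)·(4732) + (2)·(3336) + (6)·(245) + (0)·(6268) + (0)·(716) = 1897
  c_7 = (0)·(-2220) + (-5)·(-3659) + (-2)·(4732) + (-2)·(3336) + (-6)·(245) + (0)·(6268) + (0)·(716) = 689
Expand coordinatewise in base 7:
  c_1 = 245 = 0·7^0 + 0·7^1 + 5·7^2
  c_2 = 1405 = 5·7^0 + 4·7^1 + 0·7^2 + 4·7^3
  c_3 = 1684 = 4·7^0 + 2·7^1 + 6·7^2 + 4·7^3
  c_4 = 2383 = 3·7^0 + 4·7^1 + 6·7^2 + 6·7^3
  c_5 = 459 = 4·7^0 + 2·7^1 + 2·7^2 + 1·7^3
  c_6 = 1897 = 0·7^0 + 5·7^1 + 3·7^2 + 5·7^3
  c_7 = 689 = 3·7^0 + 0·7^1 + 0·7^2 + 2·7^3
Factor λ_0 = (0, 5, 4, 3, 4, 0, 3)
Factor λ_1 = (0, 4, 2, 4, 2, 5, 0)
Factor λ_2 = (5, 0, 6, 6, 2, 3, 0)
Factor λ_3 = (0, 4, 4, 6, 1, 5, 2)

((0, 5, 4, 3, 4, 0, 3), (0, 4, 2, 4, 2, 5, 0), (5, 0, 6, 6, 2, 3, 0), (0, 4, 4, 6, 1, 5, 2))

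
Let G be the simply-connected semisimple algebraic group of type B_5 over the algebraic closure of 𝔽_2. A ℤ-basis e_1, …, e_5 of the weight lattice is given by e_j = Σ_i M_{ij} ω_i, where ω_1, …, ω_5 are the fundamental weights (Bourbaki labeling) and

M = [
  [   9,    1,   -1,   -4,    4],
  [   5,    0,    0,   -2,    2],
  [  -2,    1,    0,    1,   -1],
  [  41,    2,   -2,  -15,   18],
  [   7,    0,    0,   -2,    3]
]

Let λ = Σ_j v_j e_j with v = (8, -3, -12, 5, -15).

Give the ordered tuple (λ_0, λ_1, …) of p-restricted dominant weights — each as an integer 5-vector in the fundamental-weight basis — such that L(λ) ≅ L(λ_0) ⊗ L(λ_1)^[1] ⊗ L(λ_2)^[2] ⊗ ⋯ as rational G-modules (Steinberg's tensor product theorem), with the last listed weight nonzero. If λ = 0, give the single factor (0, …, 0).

((1, 0, 1, 1, 1),)

In the fundamental-weight basis, λ has coordinates c = M·v (v = (8, -3, -12, 5, -15)):
  c_1 = 9*8 + 1*-3 + -1*-12 + -4*5 + 4*-15 = 1
  c_2 = 5*8 + 0*-3 + 0*-12 + -2*5 + 2*-15 = 0
  c_3 = -2*8 + 1*-3 + 0*-12 + 1*5 + -1*-15 = 1
  c_4 = 41*8 + 2*-3 + -2*-12 + -15*5 + 18*-15 = 1
  c_5 = 7*8 + 0*-3 + 0*-12 + -2*5 + 3*-15 = 1
Writing each c_i in base p = 2:
  c_1 = 1 = 1·2^0
  c_2 = 0
  c_3 = 1 = 1·2^0
  c_4 = 1 = 1·2^0
  c_5 = 1 = 1·2^0
p-restricted factor λ_0 = (1, 0, 1, 1, 1)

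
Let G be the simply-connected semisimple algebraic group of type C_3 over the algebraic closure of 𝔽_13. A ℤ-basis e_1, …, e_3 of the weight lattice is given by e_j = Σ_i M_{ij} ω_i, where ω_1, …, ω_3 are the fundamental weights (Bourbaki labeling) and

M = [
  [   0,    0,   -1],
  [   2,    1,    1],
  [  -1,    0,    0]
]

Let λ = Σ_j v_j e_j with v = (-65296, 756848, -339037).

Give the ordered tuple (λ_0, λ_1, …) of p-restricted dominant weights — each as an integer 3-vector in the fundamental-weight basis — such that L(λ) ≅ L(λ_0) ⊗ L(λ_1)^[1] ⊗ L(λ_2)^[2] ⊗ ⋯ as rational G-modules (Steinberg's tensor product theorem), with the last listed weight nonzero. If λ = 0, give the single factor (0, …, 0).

In the fundamental-weight basis, λ has coordinates c = M·v (v = (-65296, 756848, -339037)):
  c_1 = (0)·(-65296) + (0)·(756848) + (-1)·(-339037) = 339037
  c_2 = (2)·(-65296) + (1)·(756848) + (1)·(-339037) = 287219
  c_3 = (-1)·(-65296) + (0)·(756848) + (0)·(-339037) = 65296
Expand coordinatewise in base 13:
  c_1 = 339037 = 10·13^0 + 1·13^1 + 4·13^2 + 11·13^3 + 11·13^4
  c_2 = 287219 = 10·13^0 + 6·13^1 + 9·13^2 + 0·13^3 + 10·13^4
  c_3 = 65296 = 10·13^0 + 4·13^1 + 9·13^2 + 3·13^3 + 2·13^4
Factor λ_0 = (10, 10, 10)
Factor λ_1 = (1, 6, 4)
Factor λ_2 = (4, 9, 9)
Factor λ_3 = (11, 0, 3)
Factor λ_4 = (11, 10, 2)

((10, 10, 10), (1, 6, 4), (4, 9, 9), (11, 0, 3), (11, 10, 2))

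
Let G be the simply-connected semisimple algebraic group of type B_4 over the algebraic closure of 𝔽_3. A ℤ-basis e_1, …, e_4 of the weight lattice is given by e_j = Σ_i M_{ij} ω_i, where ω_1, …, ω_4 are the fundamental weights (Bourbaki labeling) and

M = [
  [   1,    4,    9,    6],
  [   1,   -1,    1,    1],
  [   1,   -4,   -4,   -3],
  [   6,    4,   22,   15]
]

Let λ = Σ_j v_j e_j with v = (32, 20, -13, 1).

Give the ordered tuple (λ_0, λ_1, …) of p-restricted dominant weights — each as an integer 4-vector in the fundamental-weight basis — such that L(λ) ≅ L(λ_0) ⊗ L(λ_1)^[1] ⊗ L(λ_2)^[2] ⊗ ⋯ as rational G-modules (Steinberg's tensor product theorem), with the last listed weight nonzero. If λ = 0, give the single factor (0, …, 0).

Change of basis e → ω: c = M·v where v = (32, 20, -13, 1):
  c_1 = (1)·(32) + (4)·(20) + (9)·(-13) + (6)·(1) = 1
  c_2 = (1)·(32) + (-1)·(20) + (1)·(-13) + (1)·(1) = 0
  c_3 = (1)·(32) + (-4)·(20) + (-4)·(-13) + (-3)·(1) = 1
  c_4 = (6)·(32) + (4)·(20) + (22)·(-13) + (15)·(1) = 1
Expand coordinatewise in base 3:
  c_1 = 1 = 1·3^0
  c_2 = 0
  c_3 = 1 = 1·3^0
  c_4 = 1 = 1·3^0
λ_0 = (1, 0, 1, 1)

((1, 0, 1, 1),)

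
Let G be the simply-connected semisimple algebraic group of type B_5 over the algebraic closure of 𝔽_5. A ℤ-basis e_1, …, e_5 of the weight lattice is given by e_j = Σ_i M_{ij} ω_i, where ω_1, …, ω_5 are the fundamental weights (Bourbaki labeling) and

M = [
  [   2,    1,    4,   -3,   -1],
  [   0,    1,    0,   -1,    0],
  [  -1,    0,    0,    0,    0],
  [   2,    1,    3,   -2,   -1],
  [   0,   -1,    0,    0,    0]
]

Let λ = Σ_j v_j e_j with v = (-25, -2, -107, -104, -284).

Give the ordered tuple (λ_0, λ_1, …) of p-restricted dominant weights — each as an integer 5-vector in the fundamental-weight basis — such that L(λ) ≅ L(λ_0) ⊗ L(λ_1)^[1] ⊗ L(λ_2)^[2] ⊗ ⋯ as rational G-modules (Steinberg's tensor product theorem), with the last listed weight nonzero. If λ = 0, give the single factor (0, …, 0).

((1, 2, 0, 4, 2), (3, 0, 0, 3, 0), (4, 4, 1, 4, 0))

ω-coordinates c = M·v, v = (-25, -2, -107, -104, -284):
  c_1 = (2)·(-25) + (1)·(-2) + (4)·(-107) + (-3)·(-104) + (-1)·(-284) = 116
  c_2 = (0)·(-25) + (1)·(-2) + (0)·(-107) + (-1)·(-104) + (0)·(-284) = 102
  c_3 = (-1)·(-25) + (0)·(-2) + (0)·(-107) + (0)·(-104) + (0)·(-284) = 25
  c_4 = (2)·(-25) + (1)·(-2) + (3)·(-107) + (-2)·(-104) + (-1)·(-284) = 119
  c_5 = (0)·(-25) + (-1)·(-2) + (0)·(-107) + (0)·(-104) + (0)·(-284) = 2
Expand coordinatewise in base 5:
  c_1 = 116 = 1·5^0 + 3·5^1 + 4·5^2
  c_2 = 102 = 2·5^0 + 0·5^1 + 4·5^2
  c_3 = 25 = 0·5^0 + 0·5^1 + 1·5^2
  c_4 = 119 = 4·5^0 + 3·5^1 + 4·5^2
  c_5 = 2 = 2·5^0
p-restricted factor λ_0 = (1, 2, 0, 4, 2)
p-restricted factor λ_1 = (3, 0, 0, 3, 0)
p-restricted factor λ_2 = (4, 4, 1, 4, 0)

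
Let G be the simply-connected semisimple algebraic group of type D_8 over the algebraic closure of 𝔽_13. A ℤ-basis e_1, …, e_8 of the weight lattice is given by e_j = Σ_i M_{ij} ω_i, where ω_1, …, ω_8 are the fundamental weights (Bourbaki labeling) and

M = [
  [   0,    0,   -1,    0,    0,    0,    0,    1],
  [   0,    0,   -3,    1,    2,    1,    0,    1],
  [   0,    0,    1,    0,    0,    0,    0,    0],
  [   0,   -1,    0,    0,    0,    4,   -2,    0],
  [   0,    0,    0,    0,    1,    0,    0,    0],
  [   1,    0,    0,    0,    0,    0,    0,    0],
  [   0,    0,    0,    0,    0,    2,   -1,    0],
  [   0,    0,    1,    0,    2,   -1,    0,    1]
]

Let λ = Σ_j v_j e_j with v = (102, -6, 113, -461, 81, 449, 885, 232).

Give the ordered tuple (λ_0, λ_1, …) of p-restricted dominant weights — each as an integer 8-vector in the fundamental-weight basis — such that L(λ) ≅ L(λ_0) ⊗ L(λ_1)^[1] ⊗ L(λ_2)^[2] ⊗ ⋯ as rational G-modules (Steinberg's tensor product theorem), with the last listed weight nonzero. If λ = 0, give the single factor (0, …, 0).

In the fundamental-weight basis, λ has coordinates c = M·v (v = (102, -6, 113, -461, 81, 449, 885, 232)):
  c_1 = 0*102 + 0*-6 + -1*113 + 0*-461 + 0*81 + 0*449 + 0*885 + 1*232 = 119
  c_2 = 0*102 + 0*-6 + -3*113 + 1*-461 + 2*81 + 1*449 + 0*885 + 1*232 = 43
  c_3 = 0*102 + 0*-6 + 1*113 + 0*-461 + 0*81 + 0*449 + 0*885 + 0*232 = 113
  c_4 = 0*102 + -1*-6 + 0*113 + 0*-461 + 0*81 + 4*449 + -2*885 + 0*232 = 32
  c_5 = 0*102 + 0*-6 + 0*113 + 0*-461 + 1*81 + 0*449 + 0*885 + 0*232 = 81
  c_6 = 1*102 + 0*-6 + 0*113 + 0*-461 + 0*81 + 0*449 + 0*885 + 0*232 = 102
  c_7 = 0*102 + 0*-6 + 0*113 + 0*-461 + 0*81 + 2*449 + -1*885 + 0*232 = 13
  c_8 = 0*102 + 0*-6 + 1*113 + 0*-461 + 2*81 + -1*449 + 0*885 + 1*232 = 58
Base-13 expansion of each c_i:
  c_1 = 119 = 2·13^0 + 9·13^1
  c_2 = 43 = 4·13^0 + 3·13^1
  c_3 = 113 = 9·13^0 + 8·13^1
  c_4 = 32 = 6·13^0 + 2·13^1
  c_5 = 81 = 3·13^0 + 6·13^1
  c_6 = 102 = 11·13^0 + 7·13^1
  c_7 = 13 = 0·13^0 + 1·13^1
  c_8 = 58 = 6·13^0 + 4·13^1
p-restricted factor λ_0 = (2, 4, 9, 6, 3, 11, 0, 6)
p-restricted factor λ_1 = (9, 3, 8, 2, 6, 7, 1, 4)

((2, 4, 9, 6, 3, 11, 0, 6), (9, 3, 8, 2, 6, 7, 1, 4))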